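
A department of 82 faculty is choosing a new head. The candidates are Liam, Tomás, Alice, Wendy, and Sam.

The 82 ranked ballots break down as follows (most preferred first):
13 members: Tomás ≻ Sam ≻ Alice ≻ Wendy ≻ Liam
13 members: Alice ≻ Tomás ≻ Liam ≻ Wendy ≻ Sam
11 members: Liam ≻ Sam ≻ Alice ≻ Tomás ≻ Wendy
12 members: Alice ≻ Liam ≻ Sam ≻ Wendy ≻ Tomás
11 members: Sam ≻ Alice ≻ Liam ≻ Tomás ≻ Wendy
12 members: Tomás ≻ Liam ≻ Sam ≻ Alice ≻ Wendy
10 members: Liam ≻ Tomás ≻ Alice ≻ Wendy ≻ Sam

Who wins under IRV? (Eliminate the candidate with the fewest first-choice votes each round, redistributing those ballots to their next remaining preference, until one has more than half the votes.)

Round 1: Liam 21, Tomás 25, Alice 25, Wendy 0, Sam 11. Wendy eliminated.
Round 2: Liam 21, Tomás 25, Alice 25, Sam 11. Sam eliminated.
Round 3: Liam 21, Tomás 25, Alice 36. Liam eliminated.
Round 4: Tomás 35, Alice 47. Alice has a majority (≥42).

Alice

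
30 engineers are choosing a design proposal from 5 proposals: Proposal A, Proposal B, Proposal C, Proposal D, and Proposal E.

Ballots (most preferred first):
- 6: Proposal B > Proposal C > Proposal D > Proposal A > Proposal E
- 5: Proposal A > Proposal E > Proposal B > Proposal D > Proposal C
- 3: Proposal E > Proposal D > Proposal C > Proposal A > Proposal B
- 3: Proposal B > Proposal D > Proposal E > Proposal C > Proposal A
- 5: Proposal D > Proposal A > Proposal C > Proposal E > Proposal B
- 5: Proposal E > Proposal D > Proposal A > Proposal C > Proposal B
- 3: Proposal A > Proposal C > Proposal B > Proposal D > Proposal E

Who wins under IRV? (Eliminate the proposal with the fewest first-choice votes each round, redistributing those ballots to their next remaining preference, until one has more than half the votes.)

Proposal A

Round 1: Proposal A 8, Proposal B 9, Proposal C 0, Proposal D 5, Proposal E 8. Proposal C eliminated.
Round 2: Proposal A 8, Proposal B 9, Proposal D 5, Proposal E 8. Proposal D eliminated.
Round 3: Proposal A 13, Proposal B 9, Proposal E 8. Proposal E eliminated.
Round 4: Proposal A 21, Proposal B 9. Proposal A has a majority (≥16).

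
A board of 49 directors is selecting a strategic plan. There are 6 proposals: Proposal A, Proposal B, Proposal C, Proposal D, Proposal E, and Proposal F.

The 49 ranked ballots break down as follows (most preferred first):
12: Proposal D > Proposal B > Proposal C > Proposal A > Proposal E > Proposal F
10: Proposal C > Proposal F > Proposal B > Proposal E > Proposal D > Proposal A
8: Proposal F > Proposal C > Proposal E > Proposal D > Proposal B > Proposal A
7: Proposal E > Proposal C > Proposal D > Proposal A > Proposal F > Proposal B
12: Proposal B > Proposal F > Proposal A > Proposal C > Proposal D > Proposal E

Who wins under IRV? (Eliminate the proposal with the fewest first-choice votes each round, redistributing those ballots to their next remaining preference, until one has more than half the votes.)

Proposal C

Round 1: Proposal A 0, Proposal B 12, Proposal C 10, Proposal D 12, Proposal E 7, Proposal F 8. Proposal A eliminated.
Round 2: Proposal B 12, Proposal C 10, Proposal D 12, Proposal E 7, Proposal F 8. Proposal E eliminated.
Round 3: Proposal B 12, Proposal C 17, Proposal D 12, Proposal F 8. Proposal F eliminated.
Round 4: Proposal B 12, Proposal C 25, Proposal D 12. Proposal C has a majority (≥25).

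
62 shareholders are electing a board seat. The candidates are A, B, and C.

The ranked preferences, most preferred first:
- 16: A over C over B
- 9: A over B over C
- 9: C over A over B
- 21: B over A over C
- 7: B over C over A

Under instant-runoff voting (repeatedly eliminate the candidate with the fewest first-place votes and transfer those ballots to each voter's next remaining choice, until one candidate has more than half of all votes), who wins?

A

Round 1: A 25, B 28, C 9. C eliminated.
Round 2: A 34, B 28. A has a majority (≥32).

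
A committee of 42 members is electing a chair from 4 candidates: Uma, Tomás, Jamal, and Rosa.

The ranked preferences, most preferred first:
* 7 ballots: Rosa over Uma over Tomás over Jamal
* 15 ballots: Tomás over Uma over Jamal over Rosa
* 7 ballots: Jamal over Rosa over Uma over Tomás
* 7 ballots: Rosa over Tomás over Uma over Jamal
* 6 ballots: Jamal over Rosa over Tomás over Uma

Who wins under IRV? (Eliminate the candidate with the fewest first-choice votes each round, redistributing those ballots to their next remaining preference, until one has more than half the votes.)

Rosa

Round 1: Uma 0, Tomás 15, Jamal 13, Rosa 14. Uma eliminated.
Round 2: Tomás 15, Jamal 13, Rosa 14. Jamal eliminated.
Round 3: Tomás 15, Rosa 27. Rosa has a majority (≥22).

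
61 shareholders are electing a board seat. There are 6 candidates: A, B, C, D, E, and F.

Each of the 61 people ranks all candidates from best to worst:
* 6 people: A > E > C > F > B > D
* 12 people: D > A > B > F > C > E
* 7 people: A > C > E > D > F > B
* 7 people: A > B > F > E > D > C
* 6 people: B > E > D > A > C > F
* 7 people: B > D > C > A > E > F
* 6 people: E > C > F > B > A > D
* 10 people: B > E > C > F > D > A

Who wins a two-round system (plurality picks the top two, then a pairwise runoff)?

Round 1 first-place votes: A 20, B 23, C 0, D 12, E 6, F 0. B and A advance.
Runoff: B is ranked above A on 29 ballots, A above B on 32.

A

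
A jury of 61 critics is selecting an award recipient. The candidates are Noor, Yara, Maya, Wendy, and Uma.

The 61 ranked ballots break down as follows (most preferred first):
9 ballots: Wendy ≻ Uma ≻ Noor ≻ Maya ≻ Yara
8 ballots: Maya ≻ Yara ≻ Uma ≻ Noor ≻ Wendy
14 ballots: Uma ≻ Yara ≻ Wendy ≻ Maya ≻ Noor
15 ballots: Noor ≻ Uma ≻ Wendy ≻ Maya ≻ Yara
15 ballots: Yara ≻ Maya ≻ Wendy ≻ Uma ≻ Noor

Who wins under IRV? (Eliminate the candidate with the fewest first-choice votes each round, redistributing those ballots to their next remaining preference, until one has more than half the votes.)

Uma

Round 1: Noor 15, Yara 15, Maya 8, Wendy 9, Uma 14. Maya eliminated.
Round 2: Noor 15, Yara 23, Wendy 9, Uma 14. Wendy eliminated.
Round 3: Noor 15, Yara 23, Uma 23. Noor eliminated.
Round 4: Yara 23, Uma 38. Uma has a majority (≥31).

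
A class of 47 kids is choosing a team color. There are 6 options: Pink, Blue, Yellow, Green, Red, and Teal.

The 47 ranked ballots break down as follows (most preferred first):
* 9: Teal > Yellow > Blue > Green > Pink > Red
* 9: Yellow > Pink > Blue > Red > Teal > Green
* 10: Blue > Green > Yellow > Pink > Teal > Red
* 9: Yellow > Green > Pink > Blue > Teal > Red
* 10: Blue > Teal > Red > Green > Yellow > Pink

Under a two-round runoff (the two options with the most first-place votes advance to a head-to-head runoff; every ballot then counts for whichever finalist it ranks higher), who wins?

Yellow

Round 1 first-place votes: Pink 0, Blue 20, Yellow 18, Green 0, Red 0, Teal 9. Blue and Yellow advance.
Runoff: Blue is ranked above Yellow on 20 ballots, Yellow above Blue on 27.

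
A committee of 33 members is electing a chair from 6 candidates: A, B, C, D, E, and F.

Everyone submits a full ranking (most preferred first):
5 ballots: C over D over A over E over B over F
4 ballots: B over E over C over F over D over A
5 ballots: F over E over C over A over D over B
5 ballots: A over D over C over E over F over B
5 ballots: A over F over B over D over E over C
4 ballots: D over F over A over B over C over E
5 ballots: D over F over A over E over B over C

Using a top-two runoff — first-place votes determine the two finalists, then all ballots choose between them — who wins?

Round 1 first-place votes: A 10, B 4, C 5, D 9, E 0, F 5. A and D advance.
Runoff: A is ranked above D on 15 ballots, D above A on 18.

D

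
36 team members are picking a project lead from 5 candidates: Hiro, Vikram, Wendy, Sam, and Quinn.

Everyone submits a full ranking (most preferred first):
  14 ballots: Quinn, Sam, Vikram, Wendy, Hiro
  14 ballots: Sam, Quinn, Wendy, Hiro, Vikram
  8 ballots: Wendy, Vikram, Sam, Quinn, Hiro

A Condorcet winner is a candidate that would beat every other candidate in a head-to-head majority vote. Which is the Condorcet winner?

Sam

Sam vs Hiro: 36–0
Sam vs Vikram: 28–8
Sam vs Wendy: 28–8
Sam vs Quinn: 22–14
Sam beats every other candidate.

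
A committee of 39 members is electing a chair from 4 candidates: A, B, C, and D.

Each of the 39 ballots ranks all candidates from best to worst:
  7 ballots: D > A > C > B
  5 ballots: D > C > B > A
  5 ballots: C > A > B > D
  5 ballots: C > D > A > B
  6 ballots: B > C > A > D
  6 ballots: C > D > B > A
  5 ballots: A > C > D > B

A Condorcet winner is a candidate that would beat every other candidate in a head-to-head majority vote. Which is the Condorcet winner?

C

C vs A: 27–12
C vs B: 33–6
C vs D: 27–12
C beats every other candidate.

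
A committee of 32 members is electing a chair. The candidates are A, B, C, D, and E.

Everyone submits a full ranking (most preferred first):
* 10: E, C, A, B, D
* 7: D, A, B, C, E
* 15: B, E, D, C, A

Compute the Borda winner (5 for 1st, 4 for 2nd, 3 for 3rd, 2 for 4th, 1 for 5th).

E

A: 10×3 + 7×4 + 15×1 = 73
B: 10×2 + 7×3 + 15×5 = 116
C: 10×4 + 7×2 + 15×2 = 84
D: 10×1 + 7×5 + 15×3 = 90
E: 10×5 + 7×1 + 15×4 = 117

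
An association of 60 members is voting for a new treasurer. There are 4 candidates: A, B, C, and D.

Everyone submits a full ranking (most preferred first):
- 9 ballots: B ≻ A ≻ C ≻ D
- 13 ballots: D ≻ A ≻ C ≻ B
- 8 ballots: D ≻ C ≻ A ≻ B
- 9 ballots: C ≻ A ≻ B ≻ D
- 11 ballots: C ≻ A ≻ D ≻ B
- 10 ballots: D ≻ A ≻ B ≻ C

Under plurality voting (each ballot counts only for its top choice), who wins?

First-place votes: A 0, B 9, C 20, D 31.

D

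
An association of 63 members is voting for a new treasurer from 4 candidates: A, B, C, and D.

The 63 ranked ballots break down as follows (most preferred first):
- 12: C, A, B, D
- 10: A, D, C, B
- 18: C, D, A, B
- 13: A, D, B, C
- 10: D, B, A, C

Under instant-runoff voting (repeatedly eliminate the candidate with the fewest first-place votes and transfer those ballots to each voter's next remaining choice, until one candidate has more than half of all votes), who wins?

A

Round 1: A 23, B 0, C 30, D 10. B eliminated.
Round 2: A 23, C 30, D 10. D eliminated.
Round 3: A 33, C 30. A has a majority (≥32).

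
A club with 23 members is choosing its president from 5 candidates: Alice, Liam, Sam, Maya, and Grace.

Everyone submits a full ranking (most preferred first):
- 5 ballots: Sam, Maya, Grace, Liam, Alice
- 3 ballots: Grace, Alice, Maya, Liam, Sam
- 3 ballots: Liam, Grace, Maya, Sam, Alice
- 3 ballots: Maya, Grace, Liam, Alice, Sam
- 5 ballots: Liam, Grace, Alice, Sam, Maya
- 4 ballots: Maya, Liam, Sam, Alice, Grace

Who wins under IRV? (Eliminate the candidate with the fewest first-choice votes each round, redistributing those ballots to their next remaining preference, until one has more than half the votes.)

Maya

Round 1: Alice 0, Liam 8, Sam 5, Maya 7, Grace 3. Alice eliminated.
Round 2: Liam 8, Sam 5, Maya 7, Grace 3. Grace eliminated.
Round 3: Liam 8, Sam 5, Maya 10. Sam eliminated.
Round 4: Liam 8, Maya 15. Maya has a majority (≥12).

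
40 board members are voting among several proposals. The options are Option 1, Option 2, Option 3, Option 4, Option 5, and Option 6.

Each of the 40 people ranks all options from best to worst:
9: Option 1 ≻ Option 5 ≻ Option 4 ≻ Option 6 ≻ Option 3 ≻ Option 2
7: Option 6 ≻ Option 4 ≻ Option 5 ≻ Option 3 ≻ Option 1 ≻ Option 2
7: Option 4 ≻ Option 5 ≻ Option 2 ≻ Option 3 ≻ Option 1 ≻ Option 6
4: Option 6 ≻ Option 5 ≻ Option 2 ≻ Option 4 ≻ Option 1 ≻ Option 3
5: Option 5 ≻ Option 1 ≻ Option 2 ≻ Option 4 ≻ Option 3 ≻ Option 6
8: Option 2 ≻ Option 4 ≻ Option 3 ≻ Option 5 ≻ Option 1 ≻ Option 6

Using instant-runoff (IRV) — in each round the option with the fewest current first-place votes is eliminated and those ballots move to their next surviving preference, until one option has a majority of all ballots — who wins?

Option 1

Round 1: Option 1 9, Option 2 8, Option 3 0, Option 4 7, Option 5 5, Option 6 11. Option 3 eliminated.
Round 2: Option 1 9, Option 2 8, Option 4 7, Option 5 5, Option 6 11. Option 5 eliminated.
Round 3: Option 1 14, Option 2 8, Option 4 7, Option 6 11. Option 4 eliminated.
Round 4: Option 1 14, Option 2 15, Option 6 11. Option 6 eliminated.
Round 5: Option 1 21, Option 2 19. Option 1 has a majority (≥21).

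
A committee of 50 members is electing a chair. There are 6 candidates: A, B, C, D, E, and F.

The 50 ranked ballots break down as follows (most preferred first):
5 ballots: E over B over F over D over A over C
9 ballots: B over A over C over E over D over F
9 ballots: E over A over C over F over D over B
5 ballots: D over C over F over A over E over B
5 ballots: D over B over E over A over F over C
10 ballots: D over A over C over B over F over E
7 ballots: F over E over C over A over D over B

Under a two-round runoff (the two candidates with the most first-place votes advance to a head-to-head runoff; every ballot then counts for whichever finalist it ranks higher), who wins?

Round 1 first-place votes: A 0, B 9, C 0, D 20, E 14, F 7. D and E advance.
Runoff: D is ranked above E on 20 ballots, E above D on 30.

E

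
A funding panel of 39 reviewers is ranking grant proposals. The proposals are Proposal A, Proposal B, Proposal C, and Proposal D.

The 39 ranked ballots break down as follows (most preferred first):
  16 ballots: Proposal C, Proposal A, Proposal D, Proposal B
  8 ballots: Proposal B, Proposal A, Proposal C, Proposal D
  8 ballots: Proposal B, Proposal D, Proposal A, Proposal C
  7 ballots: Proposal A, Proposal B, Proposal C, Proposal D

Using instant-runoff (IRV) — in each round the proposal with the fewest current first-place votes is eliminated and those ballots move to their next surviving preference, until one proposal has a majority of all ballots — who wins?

Proposal B

Round 1: Proposal A 7, Proposal B 16, Proposal C 16, Proposal D 0. Proposal D eliminated.
Round 2: Proposal A 7, Proposal B 16, Proposal C 16. Proposal A eliminated.
Round 3: Proposal B 23, Proposal C 16. Proposal B has a majority (≥20).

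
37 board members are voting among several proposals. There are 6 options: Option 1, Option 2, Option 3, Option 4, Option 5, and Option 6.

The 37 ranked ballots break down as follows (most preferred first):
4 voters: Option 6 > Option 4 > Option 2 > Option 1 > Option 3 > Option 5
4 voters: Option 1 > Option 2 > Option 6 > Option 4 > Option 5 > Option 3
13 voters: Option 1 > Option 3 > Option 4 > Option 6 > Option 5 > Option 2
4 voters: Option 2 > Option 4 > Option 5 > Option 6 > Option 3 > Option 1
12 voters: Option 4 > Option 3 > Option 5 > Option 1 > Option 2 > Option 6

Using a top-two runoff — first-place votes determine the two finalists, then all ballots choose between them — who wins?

Round 1 first-place votes: Option 1 17, Option 2 4, Option 3 0, Option 4 12, Option 5 0, Option 6 4. Option 1 and Option 4 advance.
Runoff: Option 1 is ranked above Option 4 on 17 ballots, Option 4 above Option 1 on 20.

Option 4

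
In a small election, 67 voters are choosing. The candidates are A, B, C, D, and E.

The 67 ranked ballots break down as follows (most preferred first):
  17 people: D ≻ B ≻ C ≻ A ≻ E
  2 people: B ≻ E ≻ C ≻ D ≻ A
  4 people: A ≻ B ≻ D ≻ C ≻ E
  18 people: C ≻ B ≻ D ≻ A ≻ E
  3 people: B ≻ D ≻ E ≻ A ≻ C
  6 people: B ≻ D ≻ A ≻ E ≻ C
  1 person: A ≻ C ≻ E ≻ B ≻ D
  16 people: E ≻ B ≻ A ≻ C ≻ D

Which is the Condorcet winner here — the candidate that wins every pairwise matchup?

B

B vs A: 62–5
B vs C: 48–19
B vs D: 50–17
B vs E: 50–17
B beats every other candidate.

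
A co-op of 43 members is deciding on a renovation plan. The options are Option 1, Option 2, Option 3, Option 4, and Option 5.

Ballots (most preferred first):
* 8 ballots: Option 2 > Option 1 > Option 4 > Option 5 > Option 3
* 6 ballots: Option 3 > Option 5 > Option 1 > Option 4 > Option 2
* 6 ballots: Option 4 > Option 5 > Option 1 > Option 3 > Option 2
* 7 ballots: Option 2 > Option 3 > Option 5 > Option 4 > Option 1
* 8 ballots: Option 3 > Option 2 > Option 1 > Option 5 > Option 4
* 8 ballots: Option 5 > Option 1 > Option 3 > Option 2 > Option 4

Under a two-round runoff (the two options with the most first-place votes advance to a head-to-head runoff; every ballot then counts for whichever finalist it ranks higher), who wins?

Round 1 first-place votes: Option 1 0, Option 2 15, Option 3 14, Option 4 6, Option 5 8. Option 2 and Option 3 advance.
Runoff: Option 2 is ranked above Option 3 on 15 ballots, Option 3 above Option 2 on 28.

Option 3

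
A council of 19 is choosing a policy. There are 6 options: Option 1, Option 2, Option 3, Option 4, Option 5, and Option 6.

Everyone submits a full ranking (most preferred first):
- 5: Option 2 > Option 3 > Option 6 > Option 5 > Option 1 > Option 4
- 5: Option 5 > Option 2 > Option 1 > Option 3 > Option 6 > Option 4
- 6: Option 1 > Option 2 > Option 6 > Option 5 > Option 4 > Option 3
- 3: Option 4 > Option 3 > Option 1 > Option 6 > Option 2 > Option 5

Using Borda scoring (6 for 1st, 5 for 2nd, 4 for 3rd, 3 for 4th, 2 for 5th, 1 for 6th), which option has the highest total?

Option 2

Option 1: 5×2 + 5×4 + 6×6 + 3×4 = 78
Option 2: 5×6 + 5×5 + 6×5 + 3×2 = 91
Option 3: 5×5 + 5×3 + 6×1 + 3×5 = 61
Option 4: 5×1 + 5×1 + 6×2 + 3×6 = 40
Option 5: 5×3 + 5×6 + 6×3 + 3×1 = 66
Option 6: 5×4 + 5×2 + 6×4 + 3×3 = 63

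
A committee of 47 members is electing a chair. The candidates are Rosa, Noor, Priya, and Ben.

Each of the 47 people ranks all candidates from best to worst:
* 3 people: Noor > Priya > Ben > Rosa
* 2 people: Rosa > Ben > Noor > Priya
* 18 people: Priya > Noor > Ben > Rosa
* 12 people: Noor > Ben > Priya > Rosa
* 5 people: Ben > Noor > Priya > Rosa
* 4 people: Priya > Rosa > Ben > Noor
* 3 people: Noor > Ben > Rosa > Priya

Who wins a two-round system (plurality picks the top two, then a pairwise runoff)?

Round 1 first-place votes: Rosa 2, Noor 18, Priya 22, Ben 5. Priya and Noor advance.
Runoff: Priya is ranked above Noor on 22 ballots, Noor above Priya on 25.

Noor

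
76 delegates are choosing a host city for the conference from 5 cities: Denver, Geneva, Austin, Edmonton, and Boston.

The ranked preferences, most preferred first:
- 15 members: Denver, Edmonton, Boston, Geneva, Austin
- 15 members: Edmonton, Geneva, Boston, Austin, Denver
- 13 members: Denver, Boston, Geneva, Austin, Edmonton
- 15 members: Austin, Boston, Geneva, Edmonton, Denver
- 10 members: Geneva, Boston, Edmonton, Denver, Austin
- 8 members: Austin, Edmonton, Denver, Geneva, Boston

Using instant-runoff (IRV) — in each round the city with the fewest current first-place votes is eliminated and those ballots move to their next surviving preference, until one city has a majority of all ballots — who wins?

Edmonton

Round 1: Denver 28, Geneva 10, Austin 23, Edmonton 15, Boston 0. Boston eliminated.
Round 2: Denver 28, Geneva 10, Austin 23, Edmonton 15. Geneva eliminated.
Round 3: Denver 28, Austin 23, Edmonton 25. Austin eliminated.
Round 4: Denver 28, Edmonton 48. Edmonton has a majority (≥39).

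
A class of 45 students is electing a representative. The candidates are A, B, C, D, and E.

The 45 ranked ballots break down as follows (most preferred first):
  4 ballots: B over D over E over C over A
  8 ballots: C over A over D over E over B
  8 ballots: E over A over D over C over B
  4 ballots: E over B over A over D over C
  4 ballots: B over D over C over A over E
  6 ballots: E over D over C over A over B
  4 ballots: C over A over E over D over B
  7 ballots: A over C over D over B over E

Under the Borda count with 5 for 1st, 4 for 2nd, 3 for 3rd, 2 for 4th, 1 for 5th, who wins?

A: 4×1 + 8×4 + 8×4 + 4×3 + 4×2 + 6×2 + 4×4 + 7×5 = 151
B: 4×5 + 8×1 + 8×1 + 4×4 + 4×5 + 6×1 + 4×1 + 7×2 = 96
C: 4×2 + 8×5 + 8×2 + 4×1 + 4×3 + 6×3 + 4×5 + 7×4 = 146
D: 4×4 + 8×3 + 8×3 + 4×2 + 4×4 + 6×4 + 4×2 + 7×3 = 141
E: 4×3 + 8×2 + 8×5 + 4×5 + 4×1 + 6×5 + 4×3 + 7×1 = 141

A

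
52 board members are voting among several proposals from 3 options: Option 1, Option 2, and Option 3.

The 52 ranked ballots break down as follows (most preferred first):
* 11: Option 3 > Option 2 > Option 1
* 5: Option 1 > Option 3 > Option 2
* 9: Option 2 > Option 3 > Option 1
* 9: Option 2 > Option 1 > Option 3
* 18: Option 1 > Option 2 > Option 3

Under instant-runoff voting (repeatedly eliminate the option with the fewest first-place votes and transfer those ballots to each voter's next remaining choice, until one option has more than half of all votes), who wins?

Round 1: Option 1 23, Option 2 18, Option 3 11. Option 3 eliminated.
Round 2: Option 1 23, Option 2 29. Option 2 has a majority (≥27).

Option 2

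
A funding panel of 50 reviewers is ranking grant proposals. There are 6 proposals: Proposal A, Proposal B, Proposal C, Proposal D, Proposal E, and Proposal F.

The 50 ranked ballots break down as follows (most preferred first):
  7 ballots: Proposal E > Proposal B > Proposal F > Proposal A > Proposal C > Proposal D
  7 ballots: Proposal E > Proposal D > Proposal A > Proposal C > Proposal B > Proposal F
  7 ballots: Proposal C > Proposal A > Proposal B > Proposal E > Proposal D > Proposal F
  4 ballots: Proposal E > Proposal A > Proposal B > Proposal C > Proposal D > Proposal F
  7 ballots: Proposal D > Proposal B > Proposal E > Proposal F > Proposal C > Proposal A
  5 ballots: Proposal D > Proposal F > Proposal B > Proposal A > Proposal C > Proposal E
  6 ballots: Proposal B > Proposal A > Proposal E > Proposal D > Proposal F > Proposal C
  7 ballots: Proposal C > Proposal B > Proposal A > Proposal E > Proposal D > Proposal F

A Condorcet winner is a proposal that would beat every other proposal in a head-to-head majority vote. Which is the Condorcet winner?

Proposal B

Proposal B vs Proposal A: 32–18
Proposal B vs Proposal C: 29–21
Proposal B vs Proposal D: 31–19
Proposal B vs Proposal E: 32–18
Proposal B vs Proposal F: 45–5
Proposal B beats every other proposal.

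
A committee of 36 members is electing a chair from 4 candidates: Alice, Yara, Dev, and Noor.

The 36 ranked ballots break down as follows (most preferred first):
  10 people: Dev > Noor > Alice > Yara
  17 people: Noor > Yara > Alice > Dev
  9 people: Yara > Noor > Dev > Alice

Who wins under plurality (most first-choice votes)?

Noor

First-place votes: Alice 0, Yara 9, Dev 10, Noor 17.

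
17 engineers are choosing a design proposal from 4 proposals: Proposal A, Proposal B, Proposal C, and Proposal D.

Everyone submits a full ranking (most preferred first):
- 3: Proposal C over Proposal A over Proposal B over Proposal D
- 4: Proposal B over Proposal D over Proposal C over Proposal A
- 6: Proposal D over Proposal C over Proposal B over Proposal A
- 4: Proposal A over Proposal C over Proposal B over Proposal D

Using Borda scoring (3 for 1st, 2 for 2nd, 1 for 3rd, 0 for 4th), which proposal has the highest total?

Proposal A: 3×2 + 4×0 + 6×0 + 4×3 = 18
Proposal B: 3×1 + 4×3 + 6×1 + 4×1 = 25
Proposal C: 3×3 + 4×1 + 6×2 + 4×2 = 33
Proposal D: 3×0 + 4×2 + 6×3 + 4×0 = 26

Proposal C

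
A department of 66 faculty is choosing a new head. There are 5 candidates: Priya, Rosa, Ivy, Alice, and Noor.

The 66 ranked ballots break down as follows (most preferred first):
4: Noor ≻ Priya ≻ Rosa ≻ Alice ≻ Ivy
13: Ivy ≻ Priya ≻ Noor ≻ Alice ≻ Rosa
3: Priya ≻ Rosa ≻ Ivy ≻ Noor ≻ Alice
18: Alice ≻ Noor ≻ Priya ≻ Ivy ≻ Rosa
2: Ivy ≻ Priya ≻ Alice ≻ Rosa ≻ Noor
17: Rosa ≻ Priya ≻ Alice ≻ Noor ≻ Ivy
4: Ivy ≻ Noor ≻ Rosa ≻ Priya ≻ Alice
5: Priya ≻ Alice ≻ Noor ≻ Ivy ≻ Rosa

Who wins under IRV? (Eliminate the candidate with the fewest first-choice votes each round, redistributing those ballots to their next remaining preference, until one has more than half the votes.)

Round 1: Priya 8, Rosa 17, Ivy 19, Alice 18, Noor 4. Noor eliminated.
Round 2: Priya 12, Rosa 17, Ivy 19, Alice 18. Priya eliminated.
Round 3: Rosa 24, Ivy 19, Alice 23. Ivy eliminated.
Round 4: Rosa 28, Alice 38. Alice has a majority (≥34).

Alice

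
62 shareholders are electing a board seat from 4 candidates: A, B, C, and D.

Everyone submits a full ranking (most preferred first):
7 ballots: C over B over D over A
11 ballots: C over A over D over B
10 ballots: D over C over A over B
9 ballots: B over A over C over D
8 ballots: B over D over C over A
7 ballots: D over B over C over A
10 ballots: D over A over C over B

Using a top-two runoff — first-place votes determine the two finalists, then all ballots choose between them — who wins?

Round 1 first-place votes: A 0, B 17, C 18, D 27. D and C advance.
Runoff: D is ranked above C on 35 ballots, C above D on 27.

D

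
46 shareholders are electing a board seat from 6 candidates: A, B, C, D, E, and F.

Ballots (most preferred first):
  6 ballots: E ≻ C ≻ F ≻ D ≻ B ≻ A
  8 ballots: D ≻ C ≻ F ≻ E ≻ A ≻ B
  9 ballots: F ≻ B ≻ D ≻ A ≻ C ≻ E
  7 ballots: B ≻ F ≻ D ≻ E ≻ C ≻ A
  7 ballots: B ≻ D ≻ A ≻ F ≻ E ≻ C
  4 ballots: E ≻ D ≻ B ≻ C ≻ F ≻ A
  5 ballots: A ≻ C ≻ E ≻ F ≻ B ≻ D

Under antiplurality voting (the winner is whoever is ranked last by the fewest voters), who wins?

Last-place votes: A 17, B 8, C 7, D 5, E 9, F 0.

F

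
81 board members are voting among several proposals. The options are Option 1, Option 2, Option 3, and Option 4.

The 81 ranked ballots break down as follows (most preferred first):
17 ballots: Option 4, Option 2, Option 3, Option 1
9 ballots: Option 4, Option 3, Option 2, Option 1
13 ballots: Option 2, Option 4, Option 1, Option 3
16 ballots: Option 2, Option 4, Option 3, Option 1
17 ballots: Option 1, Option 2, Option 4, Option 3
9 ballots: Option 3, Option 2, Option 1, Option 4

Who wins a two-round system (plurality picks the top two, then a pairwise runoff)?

Option 2

Round 1 first-place votes: Option 1 17, Option 2 29, Option 3 9, Option 4 26. Option 2 and Option 4 advance.
Runoff: Option 2 is ranked above Option 4 on 55 ballots, Option 4 above Option 2 on 26.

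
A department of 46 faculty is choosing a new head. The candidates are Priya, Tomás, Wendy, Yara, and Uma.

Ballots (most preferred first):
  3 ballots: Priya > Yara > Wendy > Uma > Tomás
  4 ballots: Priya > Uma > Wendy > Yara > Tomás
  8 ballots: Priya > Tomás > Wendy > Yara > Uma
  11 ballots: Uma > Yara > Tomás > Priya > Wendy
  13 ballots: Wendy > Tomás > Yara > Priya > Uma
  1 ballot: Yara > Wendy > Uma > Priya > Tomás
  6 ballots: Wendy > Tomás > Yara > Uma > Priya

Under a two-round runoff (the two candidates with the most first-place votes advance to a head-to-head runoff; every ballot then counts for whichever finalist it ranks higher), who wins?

Round 1 first-place votes: Priya 15, Tomás 0, Wendy 19, Yara 1, Uma 11. Wendy and Priya advance.
Runoff: Wendy is ranked above Priya on 20 ballots, Priya above Wendy on 26.

Priya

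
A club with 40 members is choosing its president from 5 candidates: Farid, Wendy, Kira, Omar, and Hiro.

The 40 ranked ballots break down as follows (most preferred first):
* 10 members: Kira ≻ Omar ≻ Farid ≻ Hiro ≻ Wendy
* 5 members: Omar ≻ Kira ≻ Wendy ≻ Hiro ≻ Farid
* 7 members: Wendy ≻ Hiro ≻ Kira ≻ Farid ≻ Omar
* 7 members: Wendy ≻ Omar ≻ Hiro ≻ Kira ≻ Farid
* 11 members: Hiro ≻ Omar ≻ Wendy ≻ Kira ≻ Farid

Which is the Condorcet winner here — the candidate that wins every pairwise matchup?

Omar

Omar vs Farid: 33–7
Omar vs Wendy: 26–14
Omar vs Kira: 23–17
Omar vs Hiro: 22–18
Omar beats every other candidate.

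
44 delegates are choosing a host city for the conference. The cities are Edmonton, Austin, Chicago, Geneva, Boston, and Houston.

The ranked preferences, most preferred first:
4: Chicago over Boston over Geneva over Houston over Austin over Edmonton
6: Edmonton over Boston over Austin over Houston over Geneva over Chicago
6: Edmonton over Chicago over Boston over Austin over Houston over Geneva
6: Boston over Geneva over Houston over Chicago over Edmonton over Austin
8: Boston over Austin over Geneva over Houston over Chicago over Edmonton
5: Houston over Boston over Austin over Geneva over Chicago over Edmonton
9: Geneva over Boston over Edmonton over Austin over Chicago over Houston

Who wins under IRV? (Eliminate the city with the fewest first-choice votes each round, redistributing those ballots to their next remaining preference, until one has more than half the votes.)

Boston

Round 1: Edmonton 12, Austin 0, Chicago 4, Geneva 9, Boston 14, Houston 5. Austin eliminated.
Round 2: Edmonton 12, Chicago 4, Geneva 9, Boston 14, Houston 5. Chicago eliminated.
Round 3: Edmonton 12, Geneva 9, Boston 18, Houston 5. Houston eliminated.
Round 4: Edmonton 12, Geneva 9, Boston 23. Boston has a majority (≥23).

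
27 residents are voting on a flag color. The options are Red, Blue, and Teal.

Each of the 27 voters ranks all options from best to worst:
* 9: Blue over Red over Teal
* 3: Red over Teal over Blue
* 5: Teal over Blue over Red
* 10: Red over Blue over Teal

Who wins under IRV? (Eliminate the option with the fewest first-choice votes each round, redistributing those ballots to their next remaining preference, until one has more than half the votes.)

Blue

Round 1: Red 13, Blue 9, Teal 5. Teal eliminated.
Round 2: Red 13, Blue 14. Blue has a majority (≥14).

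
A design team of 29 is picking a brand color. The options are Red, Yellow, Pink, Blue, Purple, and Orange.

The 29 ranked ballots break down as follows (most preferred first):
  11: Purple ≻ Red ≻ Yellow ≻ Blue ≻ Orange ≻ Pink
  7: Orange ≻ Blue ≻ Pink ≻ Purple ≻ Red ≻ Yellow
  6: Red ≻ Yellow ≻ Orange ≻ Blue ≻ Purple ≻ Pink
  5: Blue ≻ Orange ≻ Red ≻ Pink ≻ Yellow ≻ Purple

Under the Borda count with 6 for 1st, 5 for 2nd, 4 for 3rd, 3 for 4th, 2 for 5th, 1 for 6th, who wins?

Red

Red: 11×5 + 7×2 + 6×6 + 5×4 = 125
Yellow: 11×4 + 7×1 + 6×5 + 5×2 = 91
Pink: 11×1 + 7×4 + 6×1 + 5×3 = 60
Blue: 11×3 + 7×5 + 6×3 + 5×6 = 116
Purple: 11×6 + 7×3 + 6×2 + 5×1 = 104
Orange: 11×2 + 7×6 + 6×4 + 5×5 = 113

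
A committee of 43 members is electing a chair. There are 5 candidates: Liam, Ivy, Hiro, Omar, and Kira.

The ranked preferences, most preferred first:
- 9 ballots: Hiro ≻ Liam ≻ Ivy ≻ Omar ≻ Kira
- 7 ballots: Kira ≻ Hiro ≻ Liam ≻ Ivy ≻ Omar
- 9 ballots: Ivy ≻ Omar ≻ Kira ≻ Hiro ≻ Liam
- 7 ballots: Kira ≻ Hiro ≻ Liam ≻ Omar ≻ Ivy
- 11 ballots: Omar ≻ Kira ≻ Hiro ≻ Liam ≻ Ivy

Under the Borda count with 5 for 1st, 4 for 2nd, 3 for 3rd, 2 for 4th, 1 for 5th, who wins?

Liam: 9×4 + 7×3 + 9×1 + 7×3 + 11×2 = 109
Ivy: 9×3 + 7×2 + 9×5 + 7×1 + 11×1 = 104
Hiro: 9×5 + 7×4 + 9×2 + 7×4 + 11×3 = 152
Omar: 9×2 + 7×1 + 9×4 + 7×2 + 11×5 = 130
Kira: 9×1 + 7×5 + 9×3 + 7×5 + 11×4 = 150

Hiro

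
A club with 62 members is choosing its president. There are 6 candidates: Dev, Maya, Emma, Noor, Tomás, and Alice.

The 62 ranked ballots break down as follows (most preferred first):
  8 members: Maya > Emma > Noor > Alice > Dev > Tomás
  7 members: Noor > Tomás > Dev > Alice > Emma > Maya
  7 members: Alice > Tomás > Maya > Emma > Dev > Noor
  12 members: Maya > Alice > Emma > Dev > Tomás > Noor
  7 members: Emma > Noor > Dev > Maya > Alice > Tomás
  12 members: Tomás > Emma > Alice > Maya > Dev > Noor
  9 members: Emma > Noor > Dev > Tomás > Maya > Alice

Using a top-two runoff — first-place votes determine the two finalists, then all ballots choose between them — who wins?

Round 1 first-place votes: Dev 0, Maya 20, Emma 16, Noor 7, Tomás 12, Alice 7. Maya and Emma advance.
Runoff: Maya is ranked above Emma on 27 ballots, Emma above Maya on 35.

Emma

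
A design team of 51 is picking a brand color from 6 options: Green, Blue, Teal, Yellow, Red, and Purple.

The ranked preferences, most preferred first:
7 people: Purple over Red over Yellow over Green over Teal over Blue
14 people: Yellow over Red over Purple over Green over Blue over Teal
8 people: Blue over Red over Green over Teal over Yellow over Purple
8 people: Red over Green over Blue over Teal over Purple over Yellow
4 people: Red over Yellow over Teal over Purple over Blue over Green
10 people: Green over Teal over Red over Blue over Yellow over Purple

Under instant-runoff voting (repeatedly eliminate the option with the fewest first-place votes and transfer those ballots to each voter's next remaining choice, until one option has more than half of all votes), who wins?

Round 1: Green 10, Blue 8, Teal 0, Yellow 14, Red 12, Purple 7. Teal eliminated.
Round 2: Green 10, Blue 8, Yellow 14, Red 12, Purple 7. Purple eliminated.
Round 3: Green 10, Blue 8, Yellow 14, Red 19. Blue eliminated.
Round 4: Green 10, Yellow 14, Red 27. Red has a majority (≥26).

Red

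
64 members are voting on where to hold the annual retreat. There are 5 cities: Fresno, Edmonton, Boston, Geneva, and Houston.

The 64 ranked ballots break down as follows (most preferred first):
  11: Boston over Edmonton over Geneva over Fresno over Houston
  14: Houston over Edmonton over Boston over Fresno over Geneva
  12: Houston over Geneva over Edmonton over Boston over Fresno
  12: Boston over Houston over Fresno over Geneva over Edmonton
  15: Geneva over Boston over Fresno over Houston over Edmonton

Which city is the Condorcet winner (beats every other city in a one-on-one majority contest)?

Boston vs Fresno: 64–0
Boston vs Edmonton: 38–26
Boston vs Geneva: 37–27
Boston vs Houston: 38–26
Boston beats every other city.

Boston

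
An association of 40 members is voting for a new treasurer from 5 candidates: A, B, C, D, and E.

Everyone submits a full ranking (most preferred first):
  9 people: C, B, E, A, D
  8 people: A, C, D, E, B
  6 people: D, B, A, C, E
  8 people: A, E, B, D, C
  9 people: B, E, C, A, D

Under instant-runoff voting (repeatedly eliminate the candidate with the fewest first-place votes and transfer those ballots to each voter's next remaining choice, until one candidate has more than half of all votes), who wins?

Round 1: A 16, B 9, C 9, D 6, E 0. E eliminated.
Round 2: A 16, B 9, C 9, D 6. D eliminated.
Round 3: A 16, B 15, C 9. C eliminated.
Round 4: A 16, B 24. B has a majority (≥21).

B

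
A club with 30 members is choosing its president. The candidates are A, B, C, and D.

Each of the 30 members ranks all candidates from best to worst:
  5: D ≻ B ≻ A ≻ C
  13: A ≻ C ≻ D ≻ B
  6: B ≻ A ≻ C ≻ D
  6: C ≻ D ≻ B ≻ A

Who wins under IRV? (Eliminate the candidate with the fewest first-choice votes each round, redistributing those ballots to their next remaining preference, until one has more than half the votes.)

B

Round 1: A 13, B 6, C 6, D 5. D eliminated.
Round 2: A 13, B 11, C 6. C eliminated.
Round 3: A 13, B 17. B has a majority (≥16).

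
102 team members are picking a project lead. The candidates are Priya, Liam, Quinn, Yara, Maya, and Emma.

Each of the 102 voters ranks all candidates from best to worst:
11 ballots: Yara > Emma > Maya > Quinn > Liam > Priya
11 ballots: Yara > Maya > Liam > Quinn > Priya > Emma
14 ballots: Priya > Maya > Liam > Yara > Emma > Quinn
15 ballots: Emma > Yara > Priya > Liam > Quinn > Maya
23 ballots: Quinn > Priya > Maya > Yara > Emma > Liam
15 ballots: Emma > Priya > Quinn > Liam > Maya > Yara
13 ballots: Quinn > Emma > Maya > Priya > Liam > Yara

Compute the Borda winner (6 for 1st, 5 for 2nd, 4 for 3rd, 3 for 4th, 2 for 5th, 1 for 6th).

Priya

Priya: 11×1 + 11×2 + 14×6 + 15×4 + 23×5 + 15×5 + 13×3 = 406
Liam: 11×2 + 11×4 + 14×4 + 15×3 + 23×1 + 15×3 + 13×2 = 261
Quinn: 11×3 + 11×3 + 14×1 + 15×2 + 23×6 + 15×4 + 13×6 = 386
Yara: 11×6 + 11×6 + 14×3 + 15×5 + 23×3 + 15×1 + 13×1 = 346
Maya: 11×4 + 11×5 + 14×5 + 15×1 + 23×4 + 15×2 + 13×4 = 358
Emma: 11×5 + 11×1 + 14×2 + 15×6 + 23×2 + 15×6 + 13×5 = 385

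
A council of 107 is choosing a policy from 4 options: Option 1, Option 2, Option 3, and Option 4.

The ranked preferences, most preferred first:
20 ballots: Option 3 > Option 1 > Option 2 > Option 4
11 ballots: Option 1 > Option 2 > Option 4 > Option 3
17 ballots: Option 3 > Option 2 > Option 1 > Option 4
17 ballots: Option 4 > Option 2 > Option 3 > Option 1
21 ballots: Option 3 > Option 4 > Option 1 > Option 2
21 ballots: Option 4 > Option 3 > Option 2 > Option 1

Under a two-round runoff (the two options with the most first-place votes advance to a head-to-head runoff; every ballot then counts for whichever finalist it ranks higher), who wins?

Option 3

Round 1 first-place votes: Option 1 11, Option 2 0, Option 3 58, Option 4 38. Option 3 and Option 4 advance.
Runoff: Option 3 is ranked above Option 4 on 58 ballots, Option 4 above Option 3 on 49.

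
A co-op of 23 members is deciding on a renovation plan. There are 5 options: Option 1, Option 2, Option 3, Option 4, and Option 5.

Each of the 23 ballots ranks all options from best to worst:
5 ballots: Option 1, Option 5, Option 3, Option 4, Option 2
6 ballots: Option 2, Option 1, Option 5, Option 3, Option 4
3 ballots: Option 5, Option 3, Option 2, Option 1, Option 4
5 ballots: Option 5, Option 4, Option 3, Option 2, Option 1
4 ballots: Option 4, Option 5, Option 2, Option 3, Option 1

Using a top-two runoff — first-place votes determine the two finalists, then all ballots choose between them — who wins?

Option 5

Round 1 first-place votes: Option 1 5, Option 2 6, Option 3 0, Option 4 4, Option 5 8. Option 5 and Option 2 advance.
Runoff: Option 5 is ranked above Option 2 on 17 ballots, Option 2 above Option 5 on 6.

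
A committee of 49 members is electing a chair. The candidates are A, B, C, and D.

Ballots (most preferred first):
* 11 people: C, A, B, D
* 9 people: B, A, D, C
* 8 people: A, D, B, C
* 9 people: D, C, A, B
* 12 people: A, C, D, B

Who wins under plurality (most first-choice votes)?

A

First-place votes: A 20, B 9, C 11, D 9.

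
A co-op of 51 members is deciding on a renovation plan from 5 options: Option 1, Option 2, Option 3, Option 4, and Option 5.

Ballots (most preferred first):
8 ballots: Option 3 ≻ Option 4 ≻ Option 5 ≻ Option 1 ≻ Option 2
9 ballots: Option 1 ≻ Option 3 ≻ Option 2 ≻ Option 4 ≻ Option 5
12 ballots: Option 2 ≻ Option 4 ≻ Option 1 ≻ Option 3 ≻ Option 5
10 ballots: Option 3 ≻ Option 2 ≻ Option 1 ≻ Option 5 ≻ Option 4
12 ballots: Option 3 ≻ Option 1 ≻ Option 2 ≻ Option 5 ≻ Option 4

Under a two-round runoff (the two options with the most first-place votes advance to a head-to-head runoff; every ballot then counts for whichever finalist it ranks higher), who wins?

Round 1 first-place votes: Option 1 9, Option 2 12, Option 3 30, Option 4 0, Option 5 0. Option 3 and Option 2 advance.
Runoff: Option 3 is ranked above Option 2 on 39 ballots, Option 2 above Option 3 on 12.

Option 3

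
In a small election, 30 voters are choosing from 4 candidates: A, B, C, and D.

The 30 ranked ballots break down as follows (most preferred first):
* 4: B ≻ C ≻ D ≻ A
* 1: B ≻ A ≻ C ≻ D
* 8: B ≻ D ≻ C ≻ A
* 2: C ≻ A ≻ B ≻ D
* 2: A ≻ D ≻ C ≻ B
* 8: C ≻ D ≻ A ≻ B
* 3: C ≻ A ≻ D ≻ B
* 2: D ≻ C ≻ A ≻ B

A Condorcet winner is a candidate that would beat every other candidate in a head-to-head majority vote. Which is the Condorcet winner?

C vs A: 27–3
C vs B: 17–13
C vs D: 18–12
C beats every other candidate.

C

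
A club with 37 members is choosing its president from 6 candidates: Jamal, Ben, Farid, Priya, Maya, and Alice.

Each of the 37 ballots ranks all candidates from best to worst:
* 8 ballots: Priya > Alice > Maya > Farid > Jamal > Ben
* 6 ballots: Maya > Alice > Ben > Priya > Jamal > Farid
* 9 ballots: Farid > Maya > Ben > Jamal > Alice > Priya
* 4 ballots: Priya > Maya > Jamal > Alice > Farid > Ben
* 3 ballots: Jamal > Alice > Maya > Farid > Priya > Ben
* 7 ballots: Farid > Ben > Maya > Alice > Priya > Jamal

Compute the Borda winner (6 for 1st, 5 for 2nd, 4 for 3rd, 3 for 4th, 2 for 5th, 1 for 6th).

Jamal: 8×2 + 6×2 + 9×3 + 4×4 + 3×6 + 7×1 = 96
Ben: 8×1 + 6×4 + 9×4 + 4×1 + 3×1 + 7×5 = 110
Farid: 8×3 + 6×1 + 9×6 + 4×2 + 3×3 + 7×6 = 143
Priya: 8×6 + 6×3 + 9×1 + 4×6 + 3×2 + 7×2 = 119
Maya: 8×4 + 6×6 + 9×5 + 4×5 + 3×4 + 7×4 = 173
Alice: 8×5 + 6×5 + 9×2 + 4×3 + 3×5 + 7×3 = 136

Maya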